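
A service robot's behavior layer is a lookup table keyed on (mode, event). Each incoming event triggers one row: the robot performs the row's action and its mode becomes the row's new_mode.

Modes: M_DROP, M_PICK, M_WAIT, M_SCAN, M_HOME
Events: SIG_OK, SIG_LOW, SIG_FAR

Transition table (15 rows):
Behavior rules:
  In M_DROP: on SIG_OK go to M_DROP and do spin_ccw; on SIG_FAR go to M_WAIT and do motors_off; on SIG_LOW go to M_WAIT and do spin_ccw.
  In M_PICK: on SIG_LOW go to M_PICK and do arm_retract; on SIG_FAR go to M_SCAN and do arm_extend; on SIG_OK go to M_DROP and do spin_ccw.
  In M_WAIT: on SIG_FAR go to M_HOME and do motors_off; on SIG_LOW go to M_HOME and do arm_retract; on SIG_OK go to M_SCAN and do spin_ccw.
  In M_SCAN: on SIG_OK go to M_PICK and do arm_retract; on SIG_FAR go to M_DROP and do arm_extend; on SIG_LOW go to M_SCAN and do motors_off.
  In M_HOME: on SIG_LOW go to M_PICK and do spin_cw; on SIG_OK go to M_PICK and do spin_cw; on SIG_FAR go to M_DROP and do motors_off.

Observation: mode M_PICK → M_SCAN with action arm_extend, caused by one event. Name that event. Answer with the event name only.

try SIG_OK: (M_PICK, SIG_OK) → (M_DROP, spin_ccw)
try SIG_LOW: (M_PICK, SIG_LOW) → (M_PICK, arm_retract)
try SIG_FAR: (M_PICK, SIG_FAR) → (M_SCAN, arm_extend)  ← matches

SIG_FAR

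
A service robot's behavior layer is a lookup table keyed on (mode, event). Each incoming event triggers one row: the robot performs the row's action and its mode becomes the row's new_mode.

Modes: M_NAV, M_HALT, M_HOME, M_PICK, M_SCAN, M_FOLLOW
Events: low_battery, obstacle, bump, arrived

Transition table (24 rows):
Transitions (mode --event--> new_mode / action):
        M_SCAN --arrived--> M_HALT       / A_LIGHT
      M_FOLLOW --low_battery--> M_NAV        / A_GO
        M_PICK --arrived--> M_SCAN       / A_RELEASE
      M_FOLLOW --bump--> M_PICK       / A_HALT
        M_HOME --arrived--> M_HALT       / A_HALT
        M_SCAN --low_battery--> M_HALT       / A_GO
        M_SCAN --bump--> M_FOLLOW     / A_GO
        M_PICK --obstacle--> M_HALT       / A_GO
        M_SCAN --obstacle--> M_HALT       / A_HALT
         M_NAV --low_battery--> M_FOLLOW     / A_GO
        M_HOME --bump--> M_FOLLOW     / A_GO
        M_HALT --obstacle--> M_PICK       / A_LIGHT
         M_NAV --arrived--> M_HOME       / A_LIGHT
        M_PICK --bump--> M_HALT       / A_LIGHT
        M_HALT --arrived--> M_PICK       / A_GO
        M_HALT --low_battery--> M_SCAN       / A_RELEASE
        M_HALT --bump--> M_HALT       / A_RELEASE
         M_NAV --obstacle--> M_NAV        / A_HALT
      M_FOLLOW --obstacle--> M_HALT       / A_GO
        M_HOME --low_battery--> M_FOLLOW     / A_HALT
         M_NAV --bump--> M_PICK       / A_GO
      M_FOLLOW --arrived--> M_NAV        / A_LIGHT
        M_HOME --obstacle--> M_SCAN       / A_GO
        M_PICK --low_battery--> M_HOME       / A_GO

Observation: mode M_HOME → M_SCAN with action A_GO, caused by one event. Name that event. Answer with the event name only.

try low_battery: (M_HOME, low_battery) → (M_FOLLOW, A_HALT)
try obstacle: (M_HOME, obstacle) → (M_SCAN, A_GO)  ← matches
try bump: (M_HOME, bump) → (M_FOLLOW, A_GO)
try arrived: (M_HOME, arrived) → (M_HALT, A_HALT)

obstacle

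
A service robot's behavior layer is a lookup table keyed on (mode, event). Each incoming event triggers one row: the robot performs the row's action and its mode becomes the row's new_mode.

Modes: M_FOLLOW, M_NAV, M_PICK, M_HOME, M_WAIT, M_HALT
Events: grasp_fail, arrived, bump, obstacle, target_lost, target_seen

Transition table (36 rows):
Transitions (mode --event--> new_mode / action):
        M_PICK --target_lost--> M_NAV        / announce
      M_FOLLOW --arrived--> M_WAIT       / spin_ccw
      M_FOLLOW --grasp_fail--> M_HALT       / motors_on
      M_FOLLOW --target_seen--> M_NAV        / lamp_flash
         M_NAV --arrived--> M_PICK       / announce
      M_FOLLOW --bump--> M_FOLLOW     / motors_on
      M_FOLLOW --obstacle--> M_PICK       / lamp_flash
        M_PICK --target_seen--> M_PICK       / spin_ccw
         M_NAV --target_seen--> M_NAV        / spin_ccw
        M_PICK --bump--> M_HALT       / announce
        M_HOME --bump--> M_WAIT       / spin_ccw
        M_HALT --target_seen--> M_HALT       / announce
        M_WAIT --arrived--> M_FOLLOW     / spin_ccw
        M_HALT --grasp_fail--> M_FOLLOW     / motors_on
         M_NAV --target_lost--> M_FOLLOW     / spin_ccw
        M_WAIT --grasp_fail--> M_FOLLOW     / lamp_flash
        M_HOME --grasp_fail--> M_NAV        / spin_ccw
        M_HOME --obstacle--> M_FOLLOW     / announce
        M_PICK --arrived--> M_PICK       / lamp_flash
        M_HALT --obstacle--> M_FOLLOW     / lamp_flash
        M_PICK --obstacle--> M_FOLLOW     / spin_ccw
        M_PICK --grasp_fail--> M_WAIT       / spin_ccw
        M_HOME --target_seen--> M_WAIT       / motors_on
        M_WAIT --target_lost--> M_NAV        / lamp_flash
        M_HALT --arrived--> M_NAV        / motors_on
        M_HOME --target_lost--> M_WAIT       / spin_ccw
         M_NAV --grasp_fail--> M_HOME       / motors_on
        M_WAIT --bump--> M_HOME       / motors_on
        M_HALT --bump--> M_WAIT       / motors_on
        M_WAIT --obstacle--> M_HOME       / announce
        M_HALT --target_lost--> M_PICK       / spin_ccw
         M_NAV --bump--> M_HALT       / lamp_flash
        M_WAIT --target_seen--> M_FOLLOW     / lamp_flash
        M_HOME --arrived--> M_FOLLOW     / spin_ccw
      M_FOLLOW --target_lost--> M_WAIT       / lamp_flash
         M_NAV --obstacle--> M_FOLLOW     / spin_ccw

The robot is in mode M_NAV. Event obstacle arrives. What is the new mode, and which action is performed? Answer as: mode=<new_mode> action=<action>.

mode=M_FOLLOW action=spin_ccw

current mode = M_NAV; filter table to that mode:
  (M_NAV, arrived) → (M_PICK, announce)
  (M_NAV, target_seen) → (M_NAV, spin_ccw)
  (M_NAV, target_lost) → (M_FOLLOW, spin_ccw)
  (M_NAV, grasp_fail) → (M_HOME, motors_on)
  (M_NAV, bump) → (M_HALT, lamp_flash)
  (M_NAV, obstacle) → (M_FOLLOW, spin_ccw)  ← event matches
event = obstacle selects (M_FOLLOW, spin_ccw)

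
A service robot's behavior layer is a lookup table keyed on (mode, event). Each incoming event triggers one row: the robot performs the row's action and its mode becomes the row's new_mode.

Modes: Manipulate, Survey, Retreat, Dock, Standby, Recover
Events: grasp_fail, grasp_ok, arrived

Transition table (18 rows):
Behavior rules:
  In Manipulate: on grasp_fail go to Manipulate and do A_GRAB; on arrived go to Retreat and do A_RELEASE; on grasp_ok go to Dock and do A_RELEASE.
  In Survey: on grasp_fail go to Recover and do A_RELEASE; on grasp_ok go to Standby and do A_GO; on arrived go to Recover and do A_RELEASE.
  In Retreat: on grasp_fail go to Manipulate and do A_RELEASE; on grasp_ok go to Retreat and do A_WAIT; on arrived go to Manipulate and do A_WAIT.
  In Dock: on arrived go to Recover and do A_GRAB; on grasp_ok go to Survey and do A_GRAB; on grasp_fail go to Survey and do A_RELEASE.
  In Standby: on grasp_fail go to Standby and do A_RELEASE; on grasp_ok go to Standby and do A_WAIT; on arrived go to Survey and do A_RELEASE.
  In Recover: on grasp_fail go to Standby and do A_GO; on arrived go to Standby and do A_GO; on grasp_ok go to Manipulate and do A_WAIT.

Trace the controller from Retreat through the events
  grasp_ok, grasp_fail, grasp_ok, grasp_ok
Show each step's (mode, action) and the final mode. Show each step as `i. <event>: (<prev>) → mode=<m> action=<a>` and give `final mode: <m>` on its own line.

final mode: Survey

1. grasp_ok: (Retreat) → mode=Retreat action=A_WAIT
2. grasp_fail: (Retreat) → mode=Manipulate action=A_RELEASE
3. grasp_ok: (Manipulate) → mode=Dock action=A_RELEASE
4. grasp_ok: (Dock) → mode=Survey action=A_GRAB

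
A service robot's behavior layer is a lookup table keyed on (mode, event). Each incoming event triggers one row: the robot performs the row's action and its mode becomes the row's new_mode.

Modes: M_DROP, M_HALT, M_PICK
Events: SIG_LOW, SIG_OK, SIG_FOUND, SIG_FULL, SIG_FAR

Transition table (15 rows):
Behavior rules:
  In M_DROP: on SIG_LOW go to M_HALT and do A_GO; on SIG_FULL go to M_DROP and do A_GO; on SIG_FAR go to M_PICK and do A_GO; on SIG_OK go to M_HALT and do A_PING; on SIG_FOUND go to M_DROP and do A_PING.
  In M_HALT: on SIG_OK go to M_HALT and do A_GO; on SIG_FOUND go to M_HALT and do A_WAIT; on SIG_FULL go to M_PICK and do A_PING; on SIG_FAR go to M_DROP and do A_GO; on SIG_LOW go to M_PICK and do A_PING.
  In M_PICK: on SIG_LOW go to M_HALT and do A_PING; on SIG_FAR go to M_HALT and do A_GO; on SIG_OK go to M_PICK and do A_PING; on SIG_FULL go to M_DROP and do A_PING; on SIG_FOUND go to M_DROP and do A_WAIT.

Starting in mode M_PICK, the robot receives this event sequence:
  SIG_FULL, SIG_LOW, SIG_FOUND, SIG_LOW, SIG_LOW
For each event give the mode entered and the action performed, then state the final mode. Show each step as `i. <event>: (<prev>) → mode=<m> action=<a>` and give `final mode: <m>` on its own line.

1. SIG_FULL: (M_PICK) → mode=M_DROP action=A_PING
2. SIG_LOW: (M_DROP) → mode=M_HALT action=A_GO
3. SIG_FOUND: (M_HALT) → mode=M_HALT action=A_WAIT
4. SIG_LOW: (M_HALT) → mode=M_PICK action=A_PING
5. SIG_LOW: (M_PICK) → mode=M_HALT action=A_PING

final mode: M_HALT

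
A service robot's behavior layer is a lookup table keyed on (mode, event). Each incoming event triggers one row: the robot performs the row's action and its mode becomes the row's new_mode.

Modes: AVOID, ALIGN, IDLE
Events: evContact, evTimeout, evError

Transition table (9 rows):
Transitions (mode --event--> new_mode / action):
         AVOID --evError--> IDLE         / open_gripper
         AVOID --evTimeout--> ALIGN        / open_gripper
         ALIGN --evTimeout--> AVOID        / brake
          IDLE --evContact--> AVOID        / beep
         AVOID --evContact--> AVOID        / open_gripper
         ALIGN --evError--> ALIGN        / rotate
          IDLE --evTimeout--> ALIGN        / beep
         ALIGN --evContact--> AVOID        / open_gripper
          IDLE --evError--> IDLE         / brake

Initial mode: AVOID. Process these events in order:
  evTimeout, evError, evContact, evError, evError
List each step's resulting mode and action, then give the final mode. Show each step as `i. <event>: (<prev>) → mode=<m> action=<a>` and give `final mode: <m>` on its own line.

final mode: IDLE

1. evTimeout: (AVOID) → mode=ALIGN action=open_gripper
2. evError: (ALIGN) → mode=ALIGN action=rotate
3. evContact: (ALIGN) → mode=AVOID action=open_gripper
4. evError: (AVOID) → mode=IDLE action=open_gripper
5. evError: (IDLE) → mode=IDLE action=brake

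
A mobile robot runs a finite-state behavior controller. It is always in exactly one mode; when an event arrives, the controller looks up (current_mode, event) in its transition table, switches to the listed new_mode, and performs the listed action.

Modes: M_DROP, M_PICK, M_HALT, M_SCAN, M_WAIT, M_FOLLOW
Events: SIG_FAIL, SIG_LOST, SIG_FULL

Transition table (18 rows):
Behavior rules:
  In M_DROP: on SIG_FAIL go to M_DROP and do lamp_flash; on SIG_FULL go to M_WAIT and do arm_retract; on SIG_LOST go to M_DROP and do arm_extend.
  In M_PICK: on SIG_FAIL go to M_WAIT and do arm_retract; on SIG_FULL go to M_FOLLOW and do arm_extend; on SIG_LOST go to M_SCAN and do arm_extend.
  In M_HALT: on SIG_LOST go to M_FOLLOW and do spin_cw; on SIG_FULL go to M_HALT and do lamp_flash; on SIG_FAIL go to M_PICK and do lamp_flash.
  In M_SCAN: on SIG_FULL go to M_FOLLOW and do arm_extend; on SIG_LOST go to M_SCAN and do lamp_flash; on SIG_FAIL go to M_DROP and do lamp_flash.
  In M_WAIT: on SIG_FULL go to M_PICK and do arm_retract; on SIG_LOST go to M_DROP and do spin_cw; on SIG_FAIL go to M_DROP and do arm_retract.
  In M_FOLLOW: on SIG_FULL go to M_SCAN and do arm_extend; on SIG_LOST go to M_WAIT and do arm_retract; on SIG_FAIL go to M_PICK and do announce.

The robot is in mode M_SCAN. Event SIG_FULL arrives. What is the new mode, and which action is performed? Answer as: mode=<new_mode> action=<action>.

mode=M_FOLLOW action=arm_extend

current mode = M_SCAN; filter table to that mode:
  (M_SCAN, SIG_FULL) → (M_FOLLOW, arm_extend)  ← event matches
  (M_SCAN, SIG_LOST) → (M_SCAN, lamp_flash)
  (M_SCAN, SIG_FAIL) → (M_DROP, lamp_flash)
event = SIG_FULL selects (M_FOLLOW, arm_extend)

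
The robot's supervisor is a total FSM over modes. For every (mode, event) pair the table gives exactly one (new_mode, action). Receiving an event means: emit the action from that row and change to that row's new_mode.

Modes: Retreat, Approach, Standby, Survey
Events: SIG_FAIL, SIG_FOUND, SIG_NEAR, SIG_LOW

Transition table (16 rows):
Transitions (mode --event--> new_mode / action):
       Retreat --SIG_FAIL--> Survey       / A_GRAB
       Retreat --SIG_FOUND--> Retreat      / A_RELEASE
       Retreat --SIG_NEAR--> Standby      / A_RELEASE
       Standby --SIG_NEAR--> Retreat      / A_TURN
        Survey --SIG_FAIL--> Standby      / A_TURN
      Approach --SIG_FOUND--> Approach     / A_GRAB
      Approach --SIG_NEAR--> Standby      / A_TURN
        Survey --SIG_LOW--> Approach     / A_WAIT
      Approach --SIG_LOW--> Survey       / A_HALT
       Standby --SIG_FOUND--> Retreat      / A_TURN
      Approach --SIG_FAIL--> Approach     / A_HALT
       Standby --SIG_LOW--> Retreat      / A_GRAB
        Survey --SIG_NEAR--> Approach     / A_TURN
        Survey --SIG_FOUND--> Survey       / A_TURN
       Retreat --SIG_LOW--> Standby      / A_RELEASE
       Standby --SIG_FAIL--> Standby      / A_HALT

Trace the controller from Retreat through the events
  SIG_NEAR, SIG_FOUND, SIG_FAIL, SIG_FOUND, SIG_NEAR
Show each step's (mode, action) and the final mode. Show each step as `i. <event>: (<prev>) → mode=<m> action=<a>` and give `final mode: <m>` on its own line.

1. SIG_NEAR: (Retreat) → mode=Standby action=A_RELEASE
2. SIG_FOUND: (Standby) → mode=Retreat action=A_TURN
3. SIG_FAIL: (Retreat) → mode=Survey action=A_GRAB
4. SIG_FOUND: (Survey) → mode=Survey action=A_TURN
5. SIG_NEAR: (Survey) → mode=Approach action=A_TURN

final mode: Approach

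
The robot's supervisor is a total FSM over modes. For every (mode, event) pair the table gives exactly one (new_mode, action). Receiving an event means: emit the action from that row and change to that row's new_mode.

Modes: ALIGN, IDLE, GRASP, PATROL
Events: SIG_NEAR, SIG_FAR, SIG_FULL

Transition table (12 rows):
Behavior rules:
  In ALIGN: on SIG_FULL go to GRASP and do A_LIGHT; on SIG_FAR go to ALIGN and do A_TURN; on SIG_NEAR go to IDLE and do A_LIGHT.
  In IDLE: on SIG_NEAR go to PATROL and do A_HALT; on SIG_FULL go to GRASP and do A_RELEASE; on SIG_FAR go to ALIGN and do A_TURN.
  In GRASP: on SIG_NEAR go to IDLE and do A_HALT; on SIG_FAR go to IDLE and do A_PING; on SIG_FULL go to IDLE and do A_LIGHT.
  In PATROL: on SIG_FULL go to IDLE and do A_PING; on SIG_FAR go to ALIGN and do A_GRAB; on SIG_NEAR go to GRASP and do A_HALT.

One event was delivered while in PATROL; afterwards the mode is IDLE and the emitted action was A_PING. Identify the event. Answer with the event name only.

SIG_FULL

try SIG_NEAR: (PATROL, SIG_NEAR) → (GRASP, A_HALT)
try SIG_FAR: (PATROL, SIG_FAR) → (ALIGN, A_GRAB)
try SIG_FULL: (PATROL, SIG_FULL) → (IDLE, A_PING)  ← matches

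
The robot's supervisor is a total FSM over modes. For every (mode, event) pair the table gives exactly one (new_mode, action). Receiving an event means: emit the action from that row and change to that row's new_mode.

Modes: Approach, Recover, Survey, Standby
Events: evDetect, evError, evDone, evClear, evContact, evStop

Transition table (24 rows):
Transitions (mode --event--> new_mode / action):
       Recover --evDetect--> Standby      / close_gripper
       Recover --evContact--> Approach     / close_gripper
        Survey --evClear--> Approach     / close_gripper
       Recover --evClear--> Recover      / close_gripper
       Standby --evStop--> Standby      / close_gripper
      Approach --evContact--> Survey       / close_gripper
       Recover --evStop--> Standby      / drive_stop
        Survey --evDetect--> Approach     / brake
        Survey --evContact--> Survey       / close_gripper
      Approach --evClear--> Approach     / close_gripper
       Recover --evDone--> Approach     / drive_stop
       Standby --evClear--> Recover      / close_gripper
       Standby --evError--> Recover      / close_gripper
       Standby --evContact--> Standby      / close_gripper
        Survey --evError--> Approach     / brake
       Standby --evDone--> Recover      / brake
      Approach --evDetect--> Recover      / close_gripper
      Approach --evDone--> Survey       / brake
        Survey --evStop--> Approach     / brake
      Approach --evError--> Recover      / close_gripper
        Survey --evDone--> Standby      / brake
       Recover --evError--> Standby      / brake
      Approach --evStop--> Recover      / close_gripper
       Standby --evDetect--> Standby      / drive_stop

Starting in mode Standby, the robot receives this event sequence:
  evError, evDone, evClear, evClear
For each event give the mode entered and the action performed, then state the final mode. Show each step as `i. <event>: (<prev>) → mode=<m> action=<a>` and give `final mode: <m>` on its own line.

1. evError: (Standby) → mode=Recover action=close_gripper
2. evDone: (Recover) → mode=Approach action=drive_stop
3. evClear: (Approach) → mode=Approach action=close_gripper
4. evClear: (Approach) → mode=Approach action=close_gripper

final mode: Approach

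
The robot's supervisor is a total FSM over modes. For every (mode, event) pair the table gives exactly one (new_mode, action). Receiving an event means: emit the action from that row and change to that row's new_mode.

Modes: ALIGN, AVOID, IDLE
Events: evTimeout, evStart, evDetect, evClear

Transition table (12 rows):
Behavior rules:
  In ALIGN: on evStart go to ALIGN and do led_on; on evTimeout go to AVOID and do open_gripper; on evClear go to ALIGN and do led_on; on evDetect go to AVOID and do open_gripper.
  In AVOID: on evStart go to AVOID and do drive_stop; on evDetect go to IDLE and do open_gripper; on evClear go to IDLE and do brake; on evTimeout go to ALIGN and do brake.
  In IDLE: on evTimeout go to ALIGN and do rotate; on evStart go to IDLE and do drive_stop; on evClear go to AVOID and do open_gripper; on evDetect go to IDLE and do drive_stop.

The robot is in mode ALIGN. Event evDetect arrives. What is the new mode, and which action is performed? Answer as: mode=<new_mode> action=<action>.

mode=AVOID action=open_gripper

current mode = ALIGN; filter table to that mode:
  (ALIGN, evStart) → (ALIGN, led_on)
  (ALIGN, evTimeout) → (AVOID, open_gripper)
  (ALIGN, evClear) → (ALIGN, led_on)
  (ALIGN, evDetect) → (AVOID, open_gripper)  ← event matches
event = evDetect selects (AVOID, open_gripper)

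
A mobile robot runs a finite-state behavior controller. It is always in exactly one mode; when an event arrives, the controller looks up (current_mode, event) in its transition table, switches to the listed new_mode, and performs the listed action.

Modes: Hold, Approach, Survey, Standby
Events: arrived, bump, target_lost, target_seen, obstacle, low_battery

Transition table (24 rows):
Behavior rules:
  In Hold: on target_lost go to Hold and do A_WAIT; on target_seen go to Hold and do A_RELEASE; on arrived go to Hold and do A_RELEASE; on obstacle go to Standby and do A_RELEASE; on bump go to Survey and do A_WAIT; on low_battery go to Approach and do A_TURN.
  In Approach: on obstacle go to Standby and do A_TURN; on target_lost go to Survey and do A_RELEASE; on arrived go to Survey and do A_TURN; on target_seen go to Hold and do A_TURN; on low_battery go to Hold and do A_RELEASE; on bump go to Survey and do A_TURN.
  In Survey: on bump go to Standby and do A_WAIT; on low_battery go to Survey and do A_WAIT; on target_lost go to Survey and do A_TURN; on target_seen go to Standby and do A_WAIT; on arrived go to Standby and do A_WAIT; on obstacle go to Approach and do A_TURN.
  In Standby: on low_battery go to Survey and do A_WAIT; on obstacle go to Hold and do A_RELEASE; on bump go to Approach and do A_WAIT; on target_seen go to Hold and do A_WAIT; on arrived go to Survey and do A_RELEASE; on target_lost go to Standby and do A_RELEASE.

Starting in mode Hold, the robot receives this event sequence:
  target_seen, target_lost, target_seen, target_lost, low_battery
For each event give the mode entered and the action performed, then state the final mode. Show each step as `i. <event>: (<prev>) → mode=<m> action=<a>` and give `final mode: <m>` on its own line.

1. target_seen: (Hold) → mode=Hold action=A_RELEASE
2. target_lost: (Hold) → mode=Hold action=A_WAIT
3. target_seen: (Hold) → mode=Hold action=A_RELEASE
4. target_lost: (Hold) → mode=Hold action=A_WAIT
5. low_battery: (Hold) → mode=Approach action=A_TURN

final mode: Approach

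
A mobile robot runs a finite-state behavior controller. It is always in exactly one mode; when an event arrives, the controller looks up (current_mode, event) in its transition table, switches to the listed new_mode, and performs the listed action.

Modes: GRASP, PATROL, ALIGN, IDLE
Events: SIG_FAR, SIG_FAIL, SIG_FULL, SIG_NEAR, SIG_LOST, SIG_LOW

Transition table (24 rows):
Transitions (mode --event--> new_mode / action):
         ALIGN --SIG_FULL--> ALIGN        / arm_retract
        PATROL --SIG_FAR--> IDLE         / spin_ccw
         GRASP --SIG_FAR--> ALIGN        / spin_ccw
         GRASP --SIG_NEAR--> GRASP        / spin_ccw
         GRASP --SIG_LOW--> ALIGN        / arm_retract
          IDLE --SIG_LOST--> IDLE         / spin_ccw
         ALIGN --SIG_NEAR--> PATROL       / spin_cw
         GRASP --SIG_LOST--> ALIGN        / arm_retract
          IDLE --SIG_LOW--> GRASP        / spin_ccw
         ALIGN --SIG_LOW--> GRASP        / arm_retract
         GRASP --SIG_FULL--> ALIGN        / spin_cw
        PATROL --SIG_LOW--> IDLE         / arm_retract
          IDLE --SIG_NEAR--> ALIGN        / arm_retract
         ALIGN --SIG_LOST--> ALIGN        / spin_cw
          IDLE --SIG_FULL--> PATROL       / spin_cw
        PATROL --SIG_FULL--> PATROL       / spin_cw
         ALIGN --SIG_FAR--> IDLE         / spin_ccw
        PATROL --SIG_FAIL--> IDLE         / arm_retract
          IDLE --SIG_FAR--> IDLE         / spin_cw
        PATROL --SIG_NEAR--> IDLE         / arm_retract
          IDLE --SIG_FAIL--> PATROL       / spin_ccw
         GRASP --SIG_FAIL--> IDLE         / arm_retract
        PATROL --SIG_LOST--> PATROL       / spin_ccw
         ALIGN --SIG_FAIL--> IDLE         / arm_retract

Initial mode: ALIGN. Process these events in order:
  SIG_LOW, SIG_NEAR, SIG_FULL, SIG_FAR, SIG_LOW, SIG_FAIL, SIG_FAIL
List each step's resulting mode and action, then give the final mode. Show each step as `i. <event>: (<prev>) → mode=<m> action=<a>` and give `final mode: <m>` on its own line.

final mode: PATROL

1. SIG_LOW: (ALIGN) → mode=GRASP action=arm_retract
2. SIG_NEAR: (GRASP) → mode=GRASP action=spin_ccw
3. SIG_FULL: (GRASP) → mode=ALIGN action=spin_cw
4. SIG_FAR: (ALIGN) → mode=IDLE action=spin_ccw
5. SIG_LOW: (IDLE) → mode=GRASP action=spin_ccw
6. SIG_FAIL: (GRASP) → mode=IDLE action=arm_retract
7. SIG_FAIL: (IDLE) → mode=PATROL action=spin_ccw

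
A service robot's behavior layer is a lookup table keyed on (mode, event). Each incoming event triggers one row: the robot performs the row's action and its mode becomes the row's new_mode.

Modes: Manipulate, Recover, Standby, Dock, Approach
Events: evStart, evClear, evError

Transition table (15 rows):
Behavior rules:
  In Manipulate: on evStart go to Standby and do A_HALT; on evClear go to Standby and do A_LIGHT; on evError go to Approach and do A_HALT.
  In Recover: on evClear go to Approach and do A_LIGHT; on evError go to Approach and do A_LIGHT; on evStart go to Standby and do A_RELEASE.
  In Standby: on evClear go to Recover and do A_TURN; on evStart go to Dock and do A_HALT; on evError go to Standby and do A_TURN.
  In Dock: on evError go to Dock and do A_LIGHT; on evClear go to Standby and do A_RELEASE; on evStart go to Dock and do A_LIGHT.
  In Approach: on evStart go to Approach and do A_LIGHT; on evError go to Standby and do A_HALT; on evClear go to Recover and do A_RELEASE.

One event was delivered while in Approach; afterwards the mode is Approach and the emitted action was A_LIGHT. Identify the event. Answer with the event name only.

try evStart: (Approach, evStart) → (Approach, A_LIGHT)  ← matches
try evClear: (Approach, evClear) → (Recover, A_RELEASE)
try evError: (Approach, evError) → (Standby, A_HALT)

evStart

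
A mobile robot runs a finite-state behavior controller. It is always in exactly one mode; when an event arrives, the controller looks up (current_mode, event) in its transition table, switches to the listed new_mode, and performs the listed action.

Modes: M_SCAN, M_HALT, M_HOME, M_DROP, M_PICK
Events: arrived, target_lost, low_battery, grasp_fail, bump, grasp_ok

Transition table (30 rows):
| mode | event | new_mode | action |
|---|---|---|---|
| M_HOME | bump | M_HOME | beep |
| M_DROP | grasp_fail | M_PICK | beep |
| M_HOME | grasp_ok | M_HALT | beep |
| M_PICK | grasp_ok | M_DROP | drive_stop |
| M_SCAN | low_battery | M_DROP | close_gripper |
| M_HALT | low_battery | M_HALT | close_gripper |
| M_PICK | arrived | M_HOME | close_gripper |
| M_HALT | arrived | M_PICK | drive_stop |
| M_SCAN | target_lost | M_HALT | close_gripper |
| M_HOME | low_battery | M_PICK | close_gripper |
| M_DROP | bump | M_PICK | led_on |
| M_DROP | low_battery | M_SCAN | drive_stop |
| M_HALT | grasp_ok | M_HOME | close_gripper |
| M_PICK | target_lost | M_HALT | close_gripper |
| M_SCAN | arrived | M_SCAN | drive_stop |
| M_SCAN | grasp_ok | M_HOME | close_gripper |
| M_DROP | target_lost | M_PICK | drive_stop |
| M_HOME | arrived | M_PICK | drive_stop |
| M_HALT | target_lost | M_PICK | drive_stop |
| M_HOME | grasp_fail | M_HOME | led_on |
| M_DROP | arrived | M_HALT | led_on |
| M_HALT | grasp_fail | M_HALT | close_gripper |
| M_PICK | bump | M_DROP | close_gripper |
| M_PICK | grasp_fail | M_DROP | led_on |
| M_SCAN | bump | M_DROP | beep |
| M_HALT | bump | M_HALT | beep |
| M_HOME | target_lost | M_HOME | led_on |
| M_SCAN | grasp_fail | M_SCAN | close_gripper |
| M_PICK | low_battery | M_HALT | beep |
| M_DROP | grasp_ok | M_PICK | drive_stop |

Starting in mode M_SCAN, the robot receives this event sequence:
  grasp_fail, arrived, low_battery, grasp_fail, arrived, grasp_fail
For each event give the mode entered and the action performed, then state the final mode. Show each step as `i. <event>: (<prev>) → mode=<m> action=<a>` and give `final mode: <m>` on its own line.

1. grasp_fail: (M_SCAN) → mode=M_SCAN action=close_gripper
2. arrived: (M_SCAN) → mode=M_SCAN action=drive_stop
3. low_battery: (M_SCAN) → mode=M_DROP action=close_gripper
4. grasp_fail: (M_DROP) → mode=M_PICK action=beep
5. arrived: (M_PICK) → mode=M_HOME action=close_gripper
6. grasp_fail: (M_HOME) → mode=M_HOME action=led_on

final mode: M_HOME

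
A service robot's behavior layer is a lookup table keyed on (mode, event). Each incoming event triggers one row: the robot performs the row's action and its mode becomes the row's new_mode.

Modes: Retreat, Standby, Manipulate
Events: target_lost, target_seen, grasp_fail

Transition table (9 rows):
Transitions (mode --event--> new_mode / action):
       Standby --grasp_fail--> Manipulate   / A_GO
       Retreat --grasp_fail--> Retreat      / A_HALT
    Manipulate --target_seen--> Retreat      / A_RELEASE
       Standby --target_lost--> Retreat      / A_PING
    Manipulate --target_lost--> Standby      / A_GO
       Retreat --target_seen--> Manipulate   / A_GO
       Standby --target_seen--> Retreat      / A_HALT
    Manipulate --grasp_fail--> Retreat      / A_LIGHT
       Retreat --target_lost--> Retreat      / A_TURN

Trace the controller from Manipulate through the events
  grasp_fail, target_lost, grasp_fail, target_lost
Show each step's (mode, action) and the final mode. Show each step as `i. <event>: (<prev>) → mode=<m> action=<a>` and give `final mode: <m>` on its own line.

final mode: Retreat

1. grasp_fail: (Manipulate) → mode=Retreat action=A_LIGHT
2. target_lost: (Retreat) → mode=Retreat action=A_TURN
3. grasp_fail: (Retreat) → mode=Retreat action=A_HALT
4. target_lost: (Retreat) → mode=Retreat action=A_TURN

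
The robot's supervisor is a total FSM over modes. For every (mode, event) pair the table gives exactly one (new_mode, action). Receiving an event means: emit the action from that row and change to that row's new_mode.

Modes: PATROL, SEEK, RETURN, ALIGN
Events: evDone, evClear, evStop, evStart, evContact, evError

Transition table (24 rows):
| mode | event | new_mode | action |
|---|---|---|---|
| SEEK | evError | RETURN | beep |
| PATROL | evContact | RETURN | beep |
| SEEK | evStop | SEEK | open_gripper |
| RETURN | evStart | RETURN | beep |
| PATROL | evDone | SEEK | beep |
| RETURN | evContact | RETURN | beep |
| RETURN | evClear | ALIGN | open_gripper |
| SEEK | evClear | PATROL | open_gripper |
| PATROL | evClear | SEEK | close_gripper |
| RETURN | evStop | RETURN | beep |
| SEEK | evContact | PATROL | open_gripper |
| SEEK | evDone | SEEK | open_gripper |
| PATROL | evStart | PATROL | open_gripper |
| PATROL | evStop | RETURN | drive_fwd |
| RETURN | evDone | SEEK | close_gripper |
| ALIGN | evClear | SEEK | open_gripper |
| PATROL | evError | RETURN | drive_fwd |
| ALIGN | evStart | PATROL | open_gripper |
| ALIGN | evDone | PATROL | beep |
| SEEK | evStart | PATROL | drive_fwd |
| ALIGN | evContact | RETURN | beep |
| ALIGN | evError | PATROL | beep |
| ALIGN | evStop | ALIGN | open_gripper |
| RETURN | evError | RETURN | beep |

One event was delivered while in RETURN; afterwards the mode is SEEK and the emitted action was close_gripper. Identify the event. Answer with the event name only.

evDone

try evDone: (RETURN, evDone) → (SEEK, close_gripper)  ← matches
try evClear: (RETURN, evClear) → (ALIGN, open_gripper)
try evStop: (RETURN, evStop) → (RETURN, beep)
try evStart: (RETURN, evStart) → (RETURN, beep)
try evContact: (RETURN, evContact) → (RETURN, beep)
try evError: (RETURN, evError) → (RETURN, beep)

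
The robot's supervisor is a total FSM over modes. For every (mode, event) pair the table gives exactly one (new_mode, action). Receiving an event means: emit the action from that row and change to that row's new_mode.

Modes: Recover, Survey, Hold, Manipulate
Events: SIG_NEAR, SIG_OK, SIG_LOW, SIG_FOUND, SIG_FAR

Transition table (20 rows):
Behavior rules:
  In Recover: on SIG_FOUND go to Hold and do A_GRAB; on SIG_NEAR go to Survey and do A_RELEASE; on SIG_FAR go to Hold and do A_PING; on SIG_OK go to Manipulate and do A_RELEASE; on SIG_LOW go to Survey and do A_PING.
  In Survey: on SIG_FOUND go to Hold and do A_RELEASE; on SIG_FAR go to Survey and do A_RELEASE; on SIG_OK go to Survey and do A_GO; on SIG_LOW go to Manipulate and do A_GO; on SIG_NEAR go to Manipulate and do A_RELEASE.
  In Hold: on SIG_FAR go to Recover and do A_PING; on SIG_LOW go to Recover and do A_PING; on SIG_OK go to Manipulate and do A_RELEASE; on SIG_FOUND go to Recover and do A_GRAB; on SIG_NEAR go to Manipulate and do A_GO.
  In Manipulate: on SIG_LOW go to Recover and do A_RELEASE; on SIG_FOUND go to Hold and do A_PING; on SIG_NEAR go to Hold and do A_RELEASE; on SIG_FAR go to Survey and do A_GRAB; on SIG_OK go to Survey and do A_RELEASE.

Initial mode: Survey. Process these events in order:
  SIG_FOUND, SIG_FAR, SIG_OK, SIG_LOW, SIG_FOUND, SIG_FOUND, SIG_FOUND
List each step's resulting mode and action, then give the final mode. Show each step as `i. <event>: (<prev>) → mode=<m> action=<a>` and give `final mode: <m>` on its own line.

1. SIG_FOUND: (Survey) → mode=Hold action=A_RELEASE
2. SIG_FAR: (Hold) → mode=Recover action=A_PING
3. SIG_OK: (Recover) → mode=Manipulate action=A_RELEASE
4. SIG_LOW: (Manipulate) → mode=Recover action=A_RELEASE
5. SIG_FOUND: (Recover) → mode=Hold action=A_GRAB
6. SIG_FOUND: (Hold) → mode=Recover action=A_GRAB
7. SIG_FOUND: (Recover) → mode=Hold action=A_GRAB

final mode: Hold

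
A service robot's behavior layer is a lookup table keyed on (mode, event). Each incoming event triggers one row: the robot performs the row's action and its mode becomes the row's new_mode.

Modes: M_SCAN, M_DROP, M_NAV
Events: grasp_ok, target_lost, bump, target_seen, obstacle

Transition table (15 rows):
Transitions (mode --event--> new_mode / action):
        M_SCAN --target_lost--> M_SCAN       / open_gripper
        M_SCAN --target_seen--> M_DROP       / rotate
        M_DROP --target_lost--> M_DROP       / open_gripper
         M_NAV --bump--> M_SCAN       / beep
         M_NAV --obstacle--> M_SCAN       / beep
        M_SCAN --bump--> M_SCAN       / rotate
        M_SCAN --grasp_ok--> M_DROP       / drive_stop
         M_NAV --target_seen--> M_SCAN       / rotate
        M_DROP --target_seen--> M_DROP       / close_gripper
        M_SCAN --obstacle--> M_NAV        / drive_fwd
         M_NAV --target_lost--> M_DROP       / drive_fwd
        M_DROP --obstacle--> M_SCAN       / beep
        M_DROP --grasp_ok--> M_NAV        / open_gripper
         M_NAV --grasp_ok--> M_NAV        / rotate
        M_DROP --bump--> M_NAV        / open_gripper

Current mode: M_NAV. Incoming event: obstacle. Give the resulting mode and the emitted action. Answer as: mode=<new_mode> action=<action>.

current mode = M_NAV; filter table to that mode:
  (M_NAV, bump) → (M_SCAN, beep)
  (M_NAV, obstacle) → (M_SCAN, beep)  ← event matches
  (M_NAV, target_seen) → (M_SCAN, rotate)
  (M_NAV, target_lost) → (M_DROP, drive_fwd)
  (M_NAV, grasp_ok) → (M_NAV, rotate)
event = obstacle selects (M_SCAN, beep)

mode=M_SCAN action=beep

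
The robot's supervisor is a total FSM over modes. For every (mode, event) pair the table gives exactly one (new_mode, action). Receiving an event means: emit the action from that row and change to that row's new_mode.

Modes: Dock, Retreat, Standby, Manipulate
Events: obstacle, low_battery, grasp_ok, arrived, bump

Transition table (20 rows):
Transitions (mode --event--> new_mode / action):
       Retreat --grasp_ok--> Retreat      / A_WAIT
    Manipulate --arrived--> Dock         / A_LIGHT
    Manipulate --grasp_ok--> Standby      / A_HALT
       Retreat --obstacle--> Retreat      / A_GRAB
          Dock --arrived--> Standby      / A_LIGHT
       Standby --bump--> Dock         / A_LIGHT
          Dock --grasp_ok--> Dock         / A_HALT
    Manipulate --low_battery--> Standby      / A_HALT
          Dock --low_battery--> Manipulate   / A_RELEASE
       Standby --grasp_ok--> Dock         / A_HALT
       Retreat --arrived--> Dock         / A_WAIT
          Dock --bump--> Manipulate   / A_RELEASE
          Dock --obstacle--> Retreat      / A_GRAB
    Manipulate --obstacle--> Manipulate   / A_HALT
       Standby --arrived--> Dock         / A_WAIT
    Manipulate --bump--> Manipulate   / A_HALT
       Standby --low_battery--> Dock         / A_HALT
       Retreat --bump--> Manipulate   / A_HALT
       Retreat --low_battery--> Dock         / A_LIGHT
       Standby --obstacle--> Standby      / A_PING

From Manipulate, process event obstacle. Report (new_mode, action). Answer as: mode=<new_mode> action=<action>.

current mode = Manipulate; filter table to that mode:
  (Manipulate, arrived) → (Dock, A_LIGHT)
  (Manipulate, grasp_ok) → (Standby, A_HALT)
  (Manipulate, low_battery) → (Standby, A_HALT)
  (Manipulate, obstacle) → (Manipulate, A_HALT)  ← event matches
  (Manipulate, bump) → (Manipulate, A_HALT)
event = obstacle selects (Manipulate, A_HALT)

mode=Manipulate action=A_HALT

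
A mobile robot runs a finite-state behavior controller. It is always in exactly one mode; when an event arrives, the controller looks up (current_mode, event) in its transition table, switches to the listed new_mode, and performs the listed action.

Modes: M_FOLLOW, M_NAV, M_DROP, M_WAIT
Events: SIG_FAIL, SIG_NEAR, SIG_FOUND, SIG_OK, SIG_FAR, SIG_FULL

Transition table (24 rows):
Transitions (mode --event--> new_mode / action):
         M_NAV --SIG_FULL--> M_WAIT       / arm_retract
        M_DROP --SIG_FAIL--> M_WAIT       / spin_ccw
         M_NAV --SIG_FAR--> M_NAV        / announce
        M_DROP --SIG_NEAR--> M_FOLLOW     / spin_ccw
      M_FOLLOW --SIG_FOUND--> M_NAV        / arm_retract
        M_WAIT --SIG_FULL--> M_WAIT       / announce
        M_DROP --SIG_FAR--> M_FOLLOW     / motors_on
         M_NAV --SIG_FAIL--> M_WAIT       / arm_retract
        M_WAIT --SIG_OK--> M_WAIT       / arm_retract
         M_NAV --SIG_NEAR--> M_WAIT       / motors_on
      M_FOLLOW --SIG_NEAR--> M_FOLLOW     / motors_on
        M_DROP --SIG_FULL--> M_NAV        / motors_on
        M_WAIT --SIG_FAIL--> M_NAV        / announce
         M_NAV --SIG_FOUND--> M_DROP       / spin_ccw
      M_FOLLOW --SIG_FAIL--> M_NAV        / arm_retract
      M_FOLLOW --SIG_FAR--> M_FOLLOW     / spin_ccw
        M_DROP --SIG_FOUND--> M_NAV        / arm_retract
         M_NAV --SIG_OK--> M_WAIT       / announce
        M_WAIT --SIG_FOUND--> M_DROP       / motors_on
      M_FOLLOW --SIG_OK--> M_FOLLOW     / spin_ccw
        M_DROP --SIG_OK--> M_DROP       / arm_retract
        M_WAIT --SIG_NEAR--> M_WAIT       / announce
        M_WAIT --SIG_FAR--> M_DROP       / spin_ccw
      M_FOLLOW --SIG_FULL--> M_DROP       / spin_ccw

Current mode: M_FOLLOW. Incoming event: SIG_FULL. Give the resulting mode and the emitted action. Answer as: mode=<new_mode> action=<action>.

mode=M_DROP action=spin_ccw

current mode = M_FOLLOW; filter table to that mode:
  (M_FOLLOW, SIG_FOUND) → (M_NAV, arm_retract)
  (M_FOLLOW, SIG_NEAR) → (M_FOLLOW, motors_on)
  (M_FOLLOW, SIG_FAIL) → (M_NAV, arm_retract)
  (M_FOLLOW, SIG_FAR) → (M_FOLLOW, spin_ccw)
  (M_FOLLOW, SIG_OK) → (M_FOLLOW, spin_ccw)
  (M_FOLLOW, SIG_FULL) → (M_DROP, spin_ccw)  ← event matches
event = SIG_FULL selects (M_DROP, spin_ccw)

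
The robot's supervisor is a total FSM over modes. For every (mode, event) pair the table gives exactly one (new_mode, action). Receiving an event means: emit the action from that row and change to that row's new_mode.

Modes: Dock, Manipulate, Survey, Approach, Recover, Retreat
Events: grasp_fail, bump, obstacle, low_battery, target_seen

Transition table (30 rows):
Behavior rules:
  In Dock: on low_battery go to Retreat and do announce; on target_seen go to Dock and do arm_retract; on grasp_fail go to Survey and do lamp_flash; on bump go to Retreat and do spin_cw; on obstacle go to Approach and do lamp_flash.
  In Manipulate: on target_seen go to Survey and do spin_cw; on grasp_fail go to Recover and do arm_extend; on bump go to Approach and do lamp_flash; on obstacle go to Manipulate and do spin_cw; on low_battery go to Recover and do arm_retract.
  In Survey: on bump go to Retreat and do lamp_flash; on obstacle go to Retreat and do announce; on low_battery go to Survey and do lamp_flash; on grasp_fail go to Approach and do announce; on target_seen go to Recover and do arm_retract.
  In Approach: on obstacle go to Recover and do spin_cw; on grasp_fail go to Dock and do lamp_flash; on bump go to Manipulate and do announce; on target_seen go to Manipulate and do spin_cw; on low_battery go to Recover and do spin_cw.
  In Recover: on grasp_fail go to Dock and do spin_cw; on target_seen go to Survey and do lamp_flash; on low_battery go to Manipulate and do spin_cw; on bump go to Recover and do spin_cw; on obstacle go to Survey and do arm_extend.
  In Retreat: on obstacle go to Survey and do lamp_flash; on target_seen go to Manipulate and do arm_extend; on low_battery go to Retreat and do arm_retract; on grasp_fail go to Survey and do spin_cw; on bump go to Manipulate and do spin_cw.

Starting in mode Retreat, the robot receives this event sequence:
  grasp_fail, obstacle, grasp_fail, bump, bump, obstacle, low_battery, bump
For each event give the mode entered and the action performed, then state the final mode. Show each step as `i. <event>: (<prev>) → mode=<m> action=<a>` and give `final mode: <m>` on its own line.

1. grasp_fail: (Retreat) → mode=Survey action=spin_cw
2. obstacle: (Survey) → mode=Retreat action=announce
3. grasp_fail: (Retreat) → mode=Survey action=spin_cw
4. bump: (Survey) → mode=Retreat action=lamp_flash
5. bump: (Retreat) → mode=Manipulate action=spin_cw
6. obstacle: (Manipulate) → mode=Manipulate action=spin_cw
7. low_battery: (Manipulate) → mode=Recover action=arm_retract
8. bump: (Recover) → mode=Recover action=spin_cw

final mode: Recover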